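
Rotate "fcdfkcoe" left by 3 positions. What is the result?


Input: "fcdfkcoe", rotate left by 3
First 3 characters: "fcd"
Remaining characters: "fkcoe"
Concatenate remaining + first: "fkcoe" + "fcd" = "fkcoefcd"

fkcoefcd


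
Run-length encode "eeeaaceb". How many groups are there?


Input: eeeaaceb
Scanning for consecutive runs:
  Group 1: 'e' x 3 (positions 0-2)
  Group 2: 'a' x 2 (positions 3-4)
  Group 3: 'c' x 1 (positions 5-5)
  Group 4: 'e' x 1 (positions 6-6)
  Group 5: 'b' x 1 (positions 7-7)
Total groups: 5

5


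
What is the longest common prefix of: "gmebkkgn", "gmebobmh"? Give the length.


Words: gmebkkgn, gmebobmh
  Position 0: all 'g' => match
  Position 1: all 'm' => match
  Position 2: all 'e' => match
  Position 3: all 'b' => match
  Position 4: ('k', 'o') => mismatch, stop
LCP = "gmeb" (length 4)

4


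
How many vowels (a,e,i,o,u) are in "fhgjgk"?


Input: fhgjgk
Checking each character:
  'f' at position 0: consonant
  'h' at position 1: consonant
  'g' at position 2: consonant
  'j' at position 3: consonant
  'g' at position 4: consonant
  'k' at position 5: consonant
Total vowels: 0

0


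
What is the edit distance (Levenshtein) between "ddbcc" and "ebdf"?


Computing edit distance: "ddbcc" -> "ebdf"
DP table:
           e    b    d    f
      0    1    2    3    4
  d   1    1    2    2    3
  d   2    2    2    2    3
  b   3    3    2    3    3
  c   4    4    3    3    4
  c   5    5    4    4    4
Edit distance = dp[5][4] = 4

4


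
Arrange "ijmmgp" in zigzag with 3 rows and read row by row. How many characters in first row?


Zigzag "ijmmgp" into 3 rows:
Placing characters:
  'i' => row 0
  'j' => row 1
  'm' => row 2
  'm' => row 1
  'g' => row 0
  'p' => row 1
Rows:
  Row 0: "ig"
  Row 1: "jmp"
  Row 2: "m"
First row length: 2

2


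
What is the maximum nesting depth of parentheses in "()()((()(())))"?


Input: "()()((()(())))"
Tracking depth:
  Position 0 '(': depth becomes 1
  Position 1 ')': depth becomes 0
  Position 2 '(': depth becomes 1
  Position 3 ')': depth becomes 0
  Position 4 '(': depth becomes 1
  Position 5 '(': depth becomes 2
  Position 6 '(': depth becomes 3
  Position 7 ')': depth becomes 2
  Position 8 '(': depth becomes 3
  Position 9 '(': depth becomes 4
  Position 10 ')': depth becomes 3
  Position 11 ')': depth becomes 2
  Position 12 ')': depth becomes 1
  Position 13 ')': depth becomes 0
Maximum depth reached: 4

4


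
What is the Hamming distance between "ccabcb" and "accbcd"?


Comparing "ccabcb" and "accbcd" position by position:
  Position 0: 'c' vs 'a' => differ
  Position 1: 'c' vs 'c' => same
  Position 2: 'a' vs 'c' => differ
  Position 3: 'b' vs 'b' => same
  Position 4: 'c' vs 'c' => same
  Position 5: 'b' vs 'd' => differ
Total differences (Hamming distance): 3

3


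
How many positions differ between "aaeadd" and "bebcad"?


Comparing "aaeadd" and "bebcad" position by position:
  Position 0: 'a' vs 'b' => DIFFER
  Position 1: 'a' vs 'e' => DIFFER
  Position 2: 'e' vs 'b' => DIFFER
  Position 3: 'a' vs 'c' => DIFFER
  Position 4: 'd' vs 'a' => DIFFER
  Position 5: 'd' vs 'd' => same
Positions that differ: 5

5


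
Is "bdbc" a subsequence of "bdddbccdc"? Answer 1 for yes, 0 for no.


Check if "bdbc" is a subsequence of "bdddbccdc"
Greedy scan:
  Position 0 ('b'): matches sub[0] = 'b'
  Position 1 ('d'): matches sub[1] = 'd'
  Position 2 ('d'): no match needed
  Position 3 ('d'): no match needed
  Position 4 ('b'): matches sub[2] = 'b'
  Position 5 ('c'): matches sub[3] = 'c'
  Position 6 ('c'): no match needed
  Position 7 ('d'): no match needed
  Position 8 ('c'): no match needed
All 4 characters matched => is a subsequence

1


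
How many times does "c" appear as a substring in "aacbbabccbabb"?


Searching for "c" in "aacbbabccbabb"
Scanning each position:
  Position 0: "a" => no
  Position 1: "a" => no
  Position 2: "c" => MATCH
  Position 3: "b" => no
  Position 4: "b" => no
  Position 5: "a" => no
  Position 6: "b" => no
  Position 7: "c" => MATCH
  Position 8: "c" => MATCH
  Position 9: "b" => no
  Position 10: "a" => no
  Position 11: "b" => no
  Position 12: "b" => no
Total occurrences: 3

3


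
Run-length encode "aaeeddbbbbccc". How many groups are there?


Input: aaeeddbbbbccc
Scanning for consecutive runs:
  Group 1: 'a' x 2 (positions 0-1)
  Group 2: 'e' x 2 (positions 2-3)
  Group 3: 'd' x 2 (positions 4-5)
  Group 4: 'b' x 4 (positions 6-9)
  Group 5: 'c' x 3 (positions 10-12)
Total groups: 5

5


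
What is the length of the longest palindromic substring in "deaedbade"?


Input: "deaedbade"
Checking substrings for palindromes:
  [0:5] "deaed" (len 5) => palindrome
  [1:4] "eae" (len 3) => palindrome
Longest palindromic substring: "deaed" with length 5

5


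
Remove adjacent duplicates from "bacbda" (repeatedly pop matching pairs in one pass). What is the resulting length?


Input: bacbda
Stack-based adjacent duplicate removal:
  Read 'b': push. Stack: b
  Read 'a': push. Stack: ba
  Read 'c': push. Stack: bac
  Read 'b': push. Stack: bacb
  Read 'd': push. Stack: bacbd
  Read 'a': push. Stack: bacbda
Final stack: "bacbda" (length 6)

6


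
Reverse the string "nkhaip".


Input: nkhaip
Reading characters right to left:
  Position 5: 'p'
  Position 4: 'i'
  Position 3: 'a'
  Position 2: 'h'
  Position 1: 'k'
  Position 0: 'n'
Reversed: piahkn

piahkn


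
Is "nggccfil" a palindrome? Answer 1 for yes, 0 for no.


Input: nggccfil
Reversed: lifccggn
  Compare pos 0 ('n') with pos 7 ('l'): MISMATCH
  Compare pos 1 ('g') with pos 6 ('i'): MISMATCH
  Compare pos 2 ('g') with pos 5 ('f'): MISMATCH
  Compare pos 3 ('c') with pos 4 ('c'): match
Result: not a palindrome

0


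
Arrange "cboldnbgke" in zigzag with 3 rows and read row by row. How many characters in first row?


Zigzag "cboldnbgke" into 3 rows:
Placing characters:
  'c' => row 0
  'b' => row 1
  'o' => row 2
  'l' => row 1
  'd' => row 0
  'n' => row 1
  'b' => row 2
  'g' => row 1
  'k' => row 0
  'e' => row 1
Rows:
  Row 0: "cdk"
  Row 1: "blnge"
  Row 2: "ob"
First row length: 3

3


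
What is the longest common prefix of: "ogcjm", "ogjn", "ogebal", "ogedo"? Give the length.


Words: ogcjm, ogjn, ogebal, ogedo
  Position 0: all 'o' => match
  Position 1: all 'g' => match
  Position 2: ('c', 'j', 'e', 'e') => mismatch, stop
LCP = "og" (length 2)

2


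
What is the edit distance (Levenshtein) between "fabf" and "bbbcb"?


Computing edit distance: "fabf" -> "bbbcb"
DP table:
           b    b    b    c    b
      0    1    2    3    4    5
  f   1    1    2    3    4    5
  a   2    2    2    3    4    5
  b   3    2    2    2    3    4
  f   4    3    3    3    3    4
Edit distance = dp[4][5] = 4

4


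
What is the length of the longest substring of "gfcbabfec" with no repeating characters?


Input: "gfcbabfec"
Sliding window (track last position of each char):
  Position 0 ('g'): window [0,0] length 1 -- new best
  Position 1 ('f'): window [0,1] length 2 -- new best
  Position 2 ('c'): window [0,2] length 3 -- new best
  Position 3 ('b'): window [0,3] length 4 -- new best
  Position 4 ('a'): window [0,4] length 5 -- new best
  Position 5 ('b'): repeat (last at 3), move window start to 4
  Position 5 ('b'): window [4,5] length 2
  Position 6 ('f'): window [4,6] length 3
  Position 7 ('e'): window [4,7] length 4
  Position 8 ('c'): window [4,8] length 5
Longest substring with no repeats: "gfcba" with length 5

5


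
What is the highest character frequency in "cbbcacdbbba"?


Input: cbbcacdbbba
Character counts:
  'a': 2
  'b': 5
  'c': 3
  'd': 1
Maximum frequency: 5

5


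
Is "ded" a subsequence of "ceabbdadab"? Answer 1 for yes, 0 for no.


Check if "ded" is a subsequence of "ceabbdadab"
Greedy scan:
  Position 0 ('c'): no match needed
  Position 1 ('e'): no match needed
  Position 2 ('a'): no match needed
  Position 3 ('b'): no match needed
  Position 4 ('b'): no match needed
  Position 5 ('d'): matches sub[0] = 'd'
  Position 6 ('a'): no match needed
  Position 7 ('d'): no match needed
  Position 8 ('a'): no match needed
  Position 9 ('b'): no match needed
Only matched 1/3 characters => not a subsequence

0


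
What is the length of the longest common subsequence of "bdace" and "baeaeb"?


LCS of "bdace" and "baeaeb"
DP table:
           b    a    e    a    e    b
      0    0    0    0    0    0    0
  b   0    1    1    1    1    1    1
  d   0    1    1    1    1    1    1
  a   0    1    2    2    2    2    2
  c   0    1    2    2    2    2    2
  e   0    1    2    3    3    3    3
LCS length = dp[5][6] = 3

3


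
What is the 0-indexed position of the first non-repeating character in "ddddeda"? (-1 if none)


Input: ddddeda
Character frequencies:
  'a': 1
  'd': 5
  'e': 1
Scanning left to right for freq == 1:
  Position 0 ('d'): freq=5, skip
  Position 1 ('d'): freq=5, skip
  Position 2 ('d'): freq=5, skip
  Position 3 ('d'): freq=5, skip
  Position 4 ('e'): unique! => answer = 4

4


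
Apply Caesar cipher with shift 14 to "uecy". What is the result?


Caesar cipher: shift "uecy" by 14
  'u' (pos 20) + 14 = pos 8 = 'i'
  'e' (pos 4) + 14 = pos 18 = 's'
  'c' (pos 2) + 14 = pos 16 = 'q'
  'y' (pos 24) + 14 = pos 12 = 'm'
Result: isqm

isqm


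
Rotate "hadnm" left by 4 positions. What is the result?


Input: "hadnm", rotate left by 4
First 4 characters: "hadn"
Remaining characters: "m"
Concatenate remaining + first: "m" + "hadn" = "mhadn"

mhadn


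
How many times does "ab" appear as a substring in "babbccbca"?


Searching for "ab" in "babbccbca"
Scanning each position:
  Position 0: "ba" => no
  Position 1: "ab" => MATCH
  Position 2: "bb" => no
  Position 3: "bc" => no
  Position 4: "cc" => no
  Position 5: "cb" => no
  Position 6: "bc" => no
  Position 7: "ca" => no
Total occurrences: 1

1


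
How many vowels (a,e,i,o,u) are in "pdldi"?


Input: pdldi
Checking each character:
  'p' at position 0: consonant
  'd' at position 1: consonant
  'l' at position 2: consonant
  'd' at position 3: consonant
  'i' at position 4: vowel (running total: 1)
Total vowels: 1

1


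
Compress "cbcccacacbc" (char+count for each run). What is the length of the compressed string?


Input: cbcccacacbc
Runs:
  'c' x 1 => "c1"
  'b' x 1 => "b1"
  'c' x 3 => "c3"
  'a' x 1 => "a1"
  'c' x 1 => "c1"
  'a' x 1 => "a1"
  'c' x 1 => "c1"
  'b' x 1 => "b1"
  'c' x 1 => "c1"
Compressed: "c1b1c3a1c1a1c1b1c1"
Compressed length: 18

18


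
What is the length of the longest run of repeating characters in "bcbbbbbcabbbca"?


Input: "bcbbbbbcabbbca"
Scanning for longest run:
  Position 1 ('c'): new char, reset run to 1
  Position 2 ('b'): new char, reset run to 1
  Position 3 ('b'): continues run of 'b', length=2
  Position 4 ('b'): continues run of 'b', length=3
  Position 5 ('b'): continues run of 'b', length=4
  Position 6 ('b'): continues run of 'b', length=5
  Position 7 ('c'): new char, reset run to 1
  Position 8 ('a'): new char, reset run to 1
  Position 9 ('b'): new char, reset run to 1
  Position 10 ('b'): continues run of 'b', length=2
  Position 11 ('b'): continues run of 'b', length=3
  Position 12 ('c'): new char, reset run to 1
  Position 13 ('a'): new char, reset run to 1
Longest run: 'b' with length 5

5


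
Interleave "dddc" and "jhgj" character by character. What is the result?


Interleaving "dddc" and "jhgj":
  Position 0: 'd' from first, 'j' from second => "dj"
  Position 1: 'd' from first, 'h' from second => "dh"
  Position 2: 'd' from first, 'g' from second => "dg"
  Position 3: 'c' from first, 'j' from second => "cj"
Result: djdhdgcj

djdhdgcj


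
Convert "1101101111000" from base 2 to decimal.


Input: "1101101111000" in base 2
Positional expansion:
  Digit '1' (value 1) x 2^12 = 4096
  Digit '1' (value 1) x 2^11 = 2048
  Digit '0' (value 0) x 2^10 = 0
  Digit '1' (value 1) x 2^9 = 512
  Digit '1' (value 1) x 2^8 = 256
  Digit '0' (value 0) x 2^7 = 0
  Digit '1' (value 1) x 2^6 = 64
  Digit '1' (value 1) x 2^5 = 32
  Digit '1' (value 1) x 2^4 = 16
  Digit '1' (value 1) x 2^3 = 8
  Digit '0' (value 0) x 2^2 = 0
  Digit '0' (value 0) x 2^1 = 0
  Digit '0' (value 0) x 2^0 = 0
Sum = 7032

7032


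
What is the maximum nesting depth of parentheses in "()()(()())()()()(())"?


Input: "()()(()())()()()(())"
Tracking depth:
  Position 0 '(': depth becomes 1
  Position 1 ')': depth becomes 0
  Position 2 '(': depth becomes 1
  Position 3 ')': depth becomes 0
  Position 4 '(': depth becomes 1
  Position 5 '(': depth becomes 2
  Position 6 ')': depth becomes 1
  Position 7 '(': depth becomes 2
  Position 8 ')': depth becomes 1
  Position 9 ')': depth becomes 0
  Position 10 '(': depth becomes 1
  Position 11 ')': depth becomes 0
  Position 12 '(': depth becomes 1
  Position 13 ')': depth becomes 0
  Position 14 '(': depth becomes 1
  Position 15 ')': depth becomes 0
  Position 16 '(': depth becomes 1
  Position 17 '(': depth becomes 2
  Position 18 ')': depth becomes 1
  Position 19 ')': depth becomes 0
Maximum depth reached: 2

2


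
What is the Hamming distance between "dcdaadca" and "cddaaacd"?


Comparing "dcdaadca" and "cddaaacd" position by position:
  Position 0: 'd' vs 'c' => differ
  Position 1: 'c' vs 'd' => differ
  Position 2: 'd' vs 'd' => same
  Position 3: 'a' vs 'a' => same
  Position 4: 'a' vs 'a' => same
  Position 5: 'd' vs 'a' => differ
  Position 6: 'c' vs 'c' => same
  Position 7: 'a' vs 'd' => differ
Total differences (Hamming distance): 4

4


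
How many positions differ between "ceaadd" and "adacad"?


Comparing "ceaadd" and "adacad" position by position:
  Position 0: 'c' vs 'a' => DIFFER
  Position 1: 'e' vs 'd' => DIFFER
  Position 2: 'a' vs 'a' => same
  Position 3: 'a' vs 'c' => DIFFER
  Position 4: 'd' vs 'a' => DIFFER
  Position 5: 'd' vs 'd' => same
Positions that differ: 4

4


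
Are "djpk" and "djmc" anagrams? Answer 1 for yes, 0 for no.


Strings: "djpk", "djmc"
Sorted first:  djkp
Sorted second: cdjm
Differ at position 0: 'd' vs 'c' => not anagrams

0


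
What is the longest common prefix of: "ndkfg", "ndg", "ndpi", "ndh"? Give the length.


Words: ndkfg, ndg, ndpi, ndh
  Position 0: all 'n' => match
  Position 1: all 'd' => match
  Position 2: ('k', 'g', 'p', 'h') => mismatch, stop
LCP = "nd" (length 2)

2


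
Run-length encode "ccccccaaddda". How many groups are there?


Input: ccccccaaddda
Scanning for consecutive runs:
  Group 1: 'c' x 6 (positions 0-5)
  Group 2: 'a' x 2 (positions 6-7)
  Group 3: 'd' x 3 (positions 8-10)
  Group 4: 'a' x 1 (positions 11-11)
Total groups: 4

4


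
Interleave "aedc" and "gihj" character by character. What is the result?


Interleaving "aedc" and "gihj":
  Position 0: 'a' from first, 'g' from second => "ag"
  Position 1: 'e' from first, 'i' from second => "ei"
  Position 2: 'd' from first, 'h' from second => "dh"
  Position 3: 'c' from first, 'j' from second => "cj"
Result: ageidhcj

ageidhcj


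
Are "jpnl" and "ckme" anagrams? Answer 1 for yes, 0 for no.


Strings: "jpnl", "ckme"
Sorted first:  jlnp
Sorted second: cekm
Differ at position 0: 'j' vs 'c' => not anagrams

0


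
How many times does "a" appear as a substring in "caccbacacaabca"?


Searching for "a" in "caccbacacaabca"
Scanning each position:
  Position 0: "c" => no
  Position 1: "a" => MATCH
  Position 2: "c" => no
  Position 3: "c" => no
  Position 4: "b" => no
  Position 5: "a" => MATCH
  Position 6: "c" => no
  Position 7: "a" => MATCH
  Position 8: "c" => no
  Position 9: "a" => MATCH
  Position 10: "a" => MATCH
  Position 11: "b" => no
  Position 12: "c" => no
  Position 13: "a" => MATCH
Total occurrences: 6

6


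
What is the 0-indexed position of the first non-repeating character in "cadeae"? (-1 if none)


Input: cadeae
Character frequencies:
  'a': 2
  'c': 1
  'd': 1
  'e': 2
Scanning left to right for freq == 1:
  Position 0 ('c'): unique! => answer = 0

0


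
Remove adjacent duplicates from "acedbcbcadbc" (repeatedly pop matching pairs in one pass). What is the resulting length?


Input: acedbcbcadbc
Stack-based adjacent duplicate removal:
  Read 'a': push. Stack: a
  Read 'c': push. Stack: ac
  Read 'e': push. Stack: ace
  Read 'd': push. Stack: aced
  Read 'b': push. Stack: acedb
  Read 'c': push. Stack: acedbc
  Read 'b': push. Stack: acedbcb
  Read 'c': push. Stack: acedbcbc
  Read 'a': push. Stack: acedbcbca
  Read 'd': push. Stack: acedbcbcad
  Read 'b': push. Stack: acedbcbcadb
  Read 'c': push. Stack: acedbcbcadbc
Final stack: "acedbcbcadbc" (length 12)

12


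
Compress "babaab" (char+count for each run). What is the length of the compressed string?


Input: babaab
Runs:
  'b' x 1 => "b1"
  'a' x 1 => "a1"
  'b' x 1 => "b1"
  'a' x 2 => "a2"
  'b' x 1 => "b1"
Compressed: "b1a1b1a2b1"
Compressed length: 10

10


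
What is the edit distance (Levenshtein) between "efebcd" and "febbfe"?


Computing edit distance: "efebcd" -> "febbfe"
DP table:
           f    e    b    b    f    e
      0    1    2    3    4    5    6
  e   1    1    1    2    3    4    5
  f   2    1    2    2    3    3    4
  e   3    2    1    2    3    4    3
  b   4    3    2    1    2    3    4
  c   5    4    3    2    2    3    4
  d   6    5    4    3    3    3    4
Edit distance = dp[6][6] = 4

4


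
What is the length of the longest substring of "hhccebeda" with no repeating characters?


Input: "hhccebeda"
Sliding window (track last position of each char):
  Position 0 ('h'): window [0,0] length 1 -- new best
  Position 1 ('h'): repeat (last at 0), move window start to 1
  Position 1 ('h'): window [1,1] length 1
  Position 2 ('c'): window [1,2] length 2 -- new best
  Position 3 ('c'): repeat (last at 2), move window start to 3
  Position 3 ('c'): window [3,3] length 1
  Position 4 ('e'): window [3,4] length 2
  Position 5 ('b'): window [3,5] length 3 -- new best
  Position 6 ('e'): repeat (last at 4), move window start to 5
  Position 6 ('e'): window [5,6] length 2
  Position 7 ('d'): window [5,7] length 3
  Position 8 ('a'): window [5,8] length 4 -- new best
Longest substring with no repeats: "beda" with length 4

4


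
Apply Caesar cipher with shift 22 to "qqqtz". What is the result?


Caesar cipher: shift "qqqtz" by 22
  'q' (pos 16) + 22 = pos 12 = 'm'
  'q' (pos 16) + 22 = pos 12 = 'm'
  'q' (pos 16) + 22 = pos 12 = 'm'
  't' (pos 19) + 22 = pos 15 = 'p'
  'z' (pos 25) + 22 = pos 21 = 'v'
Result: mmmpv

mmmpv


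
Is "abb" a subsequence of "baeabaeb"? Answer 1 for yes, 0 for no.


Check if "abb" is a subsequence of "baeabaeb"
Greedy scan:
  Position 0 ('b'): no match needed
  Position 1 ('a'): matches sub[0] = 'a'
  Position 2 ('e'): no match needed
  Position 3 ('a'): no match needed
  Position 4 ('b'): matches sub[1] = 'b'
  Position 5 ('a'): no match needed
  Position 6 ('e'): no match needed
  Position 7 ('b'): matches sub[2] = 'b'
All 3 characters matched => is a subsequence

1


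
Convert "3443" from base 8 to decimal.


Input: "3443" in base 8
Positional expansion:
  Digit '3' (value 3) x 8^3 = 1536
  Digit '4' (value 4) x 8^2 = 256
  Digit '4' (value 4) x 8^1 = 32
  Digit '3' (value 3) x 8^0 = 3
Sum = 1827

1827


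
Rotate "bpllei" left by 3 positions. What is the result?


Input: "bpllei", rotate left by 3
First 3 characters: "bpl"
Remaining characters: "lei"
Concatenate remaining + first: "lei" + "bpl" = "leibpl"

leibpl


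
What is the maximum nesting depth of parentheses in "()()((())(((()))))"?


Input: "()()((())(((()))))"
Tracking depth:
  Position 0 '(': depth becomes 1
  Position 1 ')': depth becomes 0
  Position 2 '(': depth becomes 1
  Position 3 ')': depth becomes 0
  Position 4 '(': depth becomes 1
  Position 5 '(': depth becomes 2
  Position 6 '(': depth becomes 3
  Position 7 ')': depth becomes 2
  Position 8 ')': depth becomes 1
  Position 9 '(': depth becomes 2
  Position 10 '(': depth becomes 3
  Position 11 '(': depth becomes 4
  Position 12 '(': depth becomes 5
  Position 13 ')': depth becomes 4
  Position 14 ')': depth becomes 3
  Position 15 ')': depth becomes 2
  Position 16 ')': depth becomes 1
  Position 17 ')': depth becomes 0
Maximum depth reached: 5

5


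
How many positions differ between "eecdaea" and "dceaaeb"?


Comparing "eecdaea" and "dceaaeb" position by position:
  Position 0: 'e' vs 'd' => DIFFER
  Position 1: 'e' vs 'c' => DIFFER
  Position 2: 'c' vs 'e' => DIFFER
  Position 3: 'd' vs 'a' => DIFFER
  Position 4: 'a' vs 'a' => same
  Position 5: 'e' vs 'e' => same
  Position 6: 'a' vs 'b' => DIFFER
Positions that differ: 5

5


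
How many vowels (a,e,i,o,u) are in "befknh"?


Input: befknh
Checking each character:
  'b' at position 0: consonant
  'e' at position 1: vowel (running total: 1)
  'f' at position 2: consonant
  'k' at position 3: consonant
  'n' at position 4: consonant
  'h' at position 5: consonant
Total vowels: 1

1


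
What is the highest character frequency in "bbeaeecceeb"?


Input: bbeaeecceeb
Character counts:
  'a': 1
  'b': 3
  'c': 2
  'e': 5
Maximum frequency: 5

5


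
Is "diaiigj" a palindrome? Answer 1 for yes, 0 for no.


Input: diaiigj
Reversed: jgiiaid
  Compare pos 0 ('d') with pos 6 ('j'): MISMATCH
  Compare pos 1 ('i') with pos 5 ('g'): MISMATCH
  Compare pos 2 ('a') with pos 4 ('i'): MISMATCH
Result: not a palindrome

0


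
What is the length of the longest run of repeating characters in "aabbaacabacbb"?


Input: "aabbaacabacbb"
Scanning for longest run:
  Position 1 ('a'): continues run of 'a', length=2
  Position 2 ('b'): new char, reset run to 1
  Position 3 ('b'): continues run of 'b', length=2
  Position 4 ('a'): new char, reset run to 1
  Position 5 ('a'): continues run of 'a', length=2
  Position 6 ('c'): new char, reset run to 1
  Position 7 ('a'): new char, reset run to 1
  Position 8 ('b'): new char, reset run to 1
  Position 9 ('a'): new char, reset run to 1
  Position 10 ('c'): new char, reset run to 1
  Position 11 ('b'): new char, reset run to 1
  Position 12 ('b'): continues run of 'b', length=2
Longest run: 'a' with length 2

2


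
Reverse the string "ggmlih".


Input: ggmlih
Reading characters right to left:
  Position 5: 'h'
  Position 4: 'i'
  Position 3: 'l'
  Position 2: 'm'
  Position 1: 'g'
  Position 0: 'g'
Reversed: hilmgg

hilmgg


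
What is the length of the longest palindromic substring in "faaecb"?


Input: "faaecb"
Checking substrings for palindromes:
  [1:3] "aa" (len 2) => palindrome
Longest palindromic substring: "aa" with length 2

2


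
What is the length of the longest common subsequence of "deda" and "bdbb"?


LCS of "deda" and "bdbb"
DP table:
           b    d    b    b
      0    0    0    0    0
  d   0    0    1    1    1
  e   0    0    1    1    1
  d   0    0    1    1    1
  a   0    0    1    1    1
LCS length = dp[4][4] = 1

1


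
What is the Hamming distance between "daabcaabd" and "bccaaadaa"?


Comparing "daabcaabd" and "bccaaadaa" position by position:
  Position 0: 'd' vs 'b' => differ
  Position 1: 'a' vs 'c' => differ
  Position 2: 'a' vs 'c' => differ
  Position 3: 'b' vs 'a' => differ
  Position 4: 'c' vs 'a' => differ
  Position 5: 'a' vs 'a' => same
  Position 6: 'a' vs 'd' => differ
  Position 7: 'b' vs 'a' => differ
  Position 8: 'd' vs 'a' => differ
Total differences (Hamming distance): 8

8


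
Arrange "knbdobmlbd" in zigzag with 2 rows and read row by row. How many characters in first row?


Zigzag "knbdobmlbd" into 2 rows:
Placing characters:
  'k' => row 0
  'n' => row 1
  'b' => row 0
  'd' => row 1
  'o' => row 0
  'b' => row 1
  'm' => row 0
  'l' => row 1
  'b' => row 0
  'd' => row 1
Rows:
  Row 0: "kbomb"
  Row 1: "ndbld"
First row length: 5

5


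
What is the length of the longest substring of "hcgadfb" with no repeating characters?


Input: "hcgadfb"
Sliding window (track last position of each char):
  Position 0 ('h'): window [0,0] length 1 -- new best
  Position 1 ('c'): window [0,1] length 2 -- new best
  Position 2 ('g'): window [0,2] length 3 -- new best
  Position 3 ('a'): window [0,3] length 4 -- new best
  Position 4 ('d'): window [0,4] length 5 -- new best
  Position 5 ('f'): window [0,5] length 6 -- new best
  Position 6 ('b'): window [0,6] length 7 -- new best
Longest substring with no repeats: "hcgadfb" with length 7

7


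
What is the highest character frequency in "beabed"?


Input: beabed
Character counts:
  'a': 1
  'b': 2
  'd': 1
  'e': 2
Maximum frequency: 2

2


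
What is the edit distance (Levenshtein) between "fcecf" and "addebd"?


Computing edit distance: "fcecf" -> "addebd"
DP table:
           a    d    d    e    b    d
      0    1    2    3    4    5    6
  f   1    1    2    3    4    5    6
  c   2    2    2    3    4    5    6
  e   3    3    3    3    3    4    5
  c   4    4    4    4    4    4    5
  f   5    5    5    5    5    5    5
Edit distance = dp[5][6] = 5

5


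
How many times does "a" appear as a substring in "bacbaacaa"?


Searching for "a" in "bacbaacaa"
Scanning each position:
  Position 0: "b" => no
  Position 1: "a" => MATCH
  Position 2: "c" => no
  Position 3: "b" => no
  Position 4: "a" => MATCH
  Position 5: "a" => MATCH
  Position 6: "c" => no
  Position 7: "a" => MATCH
  Position 8: "a" => MATCH
Total occurrences: 5

5


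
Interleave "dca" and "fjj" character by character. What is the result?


Interleaving "dca" and "fjj":
  Position 0: 'd' from first, 'f' from second => "df"
  Position 1: 'c' from first, 'j' from second => "cj"
  Position 2: 'a' from first, 'j' from second => "aj"
Result: dfcjaj

dfcjaj


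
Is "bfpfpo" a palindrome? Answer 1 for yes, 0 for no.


Input: bfpfpo
Reversed: opfpfb
  Compare pos 0 ('b') with pos 5 ('o'): MISMATCH
  Compare pos 1 ('f') with pos 4 ('p'): MISMATCH
  Compare pos 2 ('p') with pos 3 ('f'): MISMATCH
Result: not a palindrome

0


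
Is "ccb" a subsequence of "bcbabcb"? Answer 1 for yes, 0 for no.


Check if "ccb" is a subsequence of "bcbabcb"
Greedy scan:
  Position 0 ('b'): no match needed
  Position 1 ('c'): matches sub[0] = 'c'
  Position 2 ('b'): no match needed
  Position 3 ('a'): no match needed
  Position 4 ('b'): no match needed
  Position 5 ('c'): matches sub[1] = 'c'
  Position 6 ('b'): matches sub[2] = 'b'
All 3 characters matched => is a subsequence

1


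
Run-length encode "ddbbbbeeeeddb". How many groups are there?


Input: ddbbbbeeeeddb
Scanning for consecutive runs:
  Group 1: 'd' x 2 (positions 0-1)
  Group 2: 'b' x 4 (positions 2-5)
  Group 3: 'e' x 4 (positions 6-9)
  Group 4: 'd' x 2 (positions 10-11)
  Group 5: 'b' x 1 (positions 12-12)
Total groups: 5

5


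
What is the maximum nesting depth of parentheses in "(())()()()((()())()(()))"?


Input: "(())()()()((()())()(()))"
Tracking depth:
  Position 0 '(': depth becomes 1
  Position 1 '(': depth becomes 2
  Position 2 ')': depth becomes 1
  Position 3 ')': depth becomes 0
  Position 4 '(': depth becomes 1
  Position 5 ')': depth becomes 0
  Position 6 '(': depth becomes 1
  Position 7 ')': depth becomes 0
  Position 8 '(': depth becomes 1
  Position 9 ')': depth becomes 0
  Position 10 '(': depth becomes 1
  Position 11 '(': depth becomes 2
  Position 12 '(': depth becomes 3
  Position 13 ')': depth becomes 2
  Position 14 '(': depth becomes 3
  Position 15 ')': depth becomes 2
  Position 16 ')': depth becomes 1
  Position 17 '(': depth becomes 2
  Position 18 ')': depth becomes 1
  Position 19 '(': depth becomes 2
  Position 20 '(': depth becomes 3
  Position 21 ')': depth becomes 2
  Position 22 ')': depth becomes 1
  Position 23 ')': depth becomes 0
Maximum depth reached: 3

3


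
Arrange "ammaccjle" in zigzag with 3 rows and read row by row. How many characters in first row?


Zigzag "ammaccjle" into 3 rows:
Placing characters:
  'a' => row 0
  'm' => row 1
  'm' => row 2
  'a' => row 1
  'c' => row 0
  'c' => row 1
  'j' => row 2
  'l' => row 1
  'e' => row 0
Rows:
  Row 0: "ace"
  Row 1: "macl"
  Row 2: "mj"
First row length: 3

3


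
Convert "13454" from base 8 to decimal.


Input: "13454" in base 8
Positional expansion:
  Digit '1' (value 1) x 8^4 = 4096
  Digit '3' (value 3) x 8^3 = 1536
  Digit '4' (value 4) x 8^2 = 256
  Digit '5' (value 5) x 8^1 = 40
  Digit '4' (value 4) x 8^0 = 4
Sum = 5932

5932


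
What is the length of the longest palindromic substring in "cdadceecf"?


Input: "cdadceecf"
Checking substrings for palindromes:
  [0:5] "cdadc" (len 5) => palindrome
  [4:8] "ceec" (len 4) => palindrome
  [1:4] "dad" (len 3) => palindrome
  [5:7] "ee" (len 2) => palindrome
Longest palindromic substring: "cdadc" with length 5

5


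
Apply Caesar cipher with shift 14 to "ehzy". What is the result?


Caesar cipher: shift "ehzy" by 14
  'e' (pos 4) + 14 = pos 18 = 's'
  'h' (pos 7) + 14 = pos 21 = 'v'
  'z' (pos 25) + 14 = pos 13 = 'n'
  'y' (pos 24) + 14 = pos 12 = 'm'
Result: svnm

svnm


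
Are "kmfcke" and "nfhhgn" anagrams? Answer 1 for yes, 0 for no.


Strings: "kmfcke", "nfhhgn"
Sorted first:  cefkkm
Sorted second: fghhnn
Differ at position 0: 'c' vs 'f' => not anagrams

0


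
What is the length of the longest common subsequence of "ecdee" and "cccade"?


LCS of "ecdee" and "cccade"
DP table:
           c    c    c    a    d    e
      0    0    0    0    0    0    0
  e   0    0    0    0    0    0    1
  c   0    1    1    1    1    1    1
  d   0    1    1    1    1    2    2
  e   0    1    1    1    1    2    3
  e   0    1    1    1    1    2    3
LCS length = dp[5][6] = 3

3


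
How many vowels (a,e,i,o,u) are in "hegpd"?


Input: hegpd
Checking each character:
  'h' at position 0: consonant
  'e' at position 1: vowel (running total: 1)
  'g' at position 2: consonant
  'p' at position 3: consonant
  'd' at position 4: consonant
Total vowels: 1

1


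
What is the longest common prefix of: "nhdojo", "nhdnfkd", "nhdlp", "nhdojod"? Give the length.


Words: nhdojo, nhdnfkd, nhdlp, nhdojod
  Position 0: all 'n' => match
  Position 1: all 'h' => match
  Position 2: all 'd' => match
  Position 3: ('o', 'n', 'l', 'o') => mismatch, stop
LCP = "nhd" (length 3)

3


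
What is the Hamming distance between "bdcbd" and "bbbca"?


Comparing "bdcbd" and "bbbca" position by position:
  Position 0: 'b' vs 'b' => same
  Position 1: 'd' vs 'b' => differ
  Position 2: 'c' vs 'b' => differ
  Position 3: 'b' vs 'c' => differ
  Position 4: 'd' vs 'a' => differ
Total differences (Hamming distance): 4

4


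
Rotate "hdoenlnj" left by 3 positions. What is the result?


Input: "hdoenlnj", rotate left by 3
First 3 characters: "hdo"
Remaining characters: "enlnj"
Concatenate remaining + first: "enlnj" + "hdo" = "enlnjhdo"

enlnjhdo


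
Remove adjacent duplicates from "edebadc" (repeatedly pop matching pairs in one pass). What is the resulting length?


Input: edebadc
Stack-based adjacent duplicate removal:
  Read 'e': push. Stack: e
  Read 'd': push. Stack: ed
  Read 'e': push. Stack: ede
  Read 'b': push. Stack: edeb
  Read 'a': push. Stack: edeba
  Read 'd': push. Stack: edebad
  Read 'c': push. Stack: edebadc
Final stack: "edebadc" (length 7)

7


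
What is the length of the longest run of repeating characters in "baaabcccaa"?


Input: "baaabcccaa"
Scanning for longest run:
  Position 1 ('a'): new char, reset run to 1
  Position 2 ('a'): continues run of 'a', length=2
  Position 3 ('a'): continues run of 'a', length=3
  Position 4 ('b'): new char, reset run to 1
  Position 5 ('c'): new char, reset run to 1
  Position 6 ('c'): continues run of 'c', length=2
  Position 7 ('c'): continues run of 'c', length=3
  Position 8 ('a'): new char, reset run to 1
  Position 9 ('a'): continues run of 'a', length=2
Longest run: 'a' with length 3

3


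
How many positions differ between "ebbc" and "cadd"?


Comparing "ebbc" and "cadd" position by position:
  Position 0: 'e' vs 'c' => DIFFER
  Position 1: 'b' vs 'a' => DIFFER
  Position 2: 'b' vs 'd' => DIFFER
  Position 3: 'c' vs 'd' => DIFFER
Positions that differ: 4

4


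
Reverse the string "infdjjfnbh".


Input: infdjjfnbh
Reading characters right to left:
  Position 9: 'h'
  Position 8: 'b'
  Position 7: 'n'
  Position 6: 'f'
  Position 5: 'j'
  Position 4: 'j'
  Position 3: 'd'
  Position 2: 'f'
  Position 1: 'n'
  Position 0: 'i'
Reversed: hbnfjjdfni

hbnfjjdfni


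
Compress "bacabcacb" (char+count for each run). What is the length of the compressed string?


Input: bacabcacb
Runs:
  'b' x 1 => "b1"
  'a' x 1 => "a1"
  'c' x 1 => "c1"
  'a' x 1 => "a1"
  'b' x 1 => "b1"
  'c' x 1 => "c1"
  'a' x 1 => "a1"
  'c' x 1 => "c1"
  'b' x 1 => "b1"
Compressed: "b1a1c1a1b1c1a1c1b1"
Compressed length: 18

18


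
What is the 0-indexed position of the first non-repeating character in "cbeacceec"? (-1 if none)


Input: cbeacceec
Character frequencies:
  'a': 1
  'b': 1
  'c': 4
  'e': 3
Scanning left to right for freq == 1:
  Position 0 ('c'): freq=4, skip
  Position 1 ('b'): unique! => answer = 1

1


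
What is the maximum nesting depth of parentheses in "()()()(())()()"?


Input: "()()()(())()()"
Tracking depth:
  Position 0 '(': depth becomes 1
  Position 1 ')': depth becomes 0
  Position 2 '(': depth becomes 1
  Position 3 ')': depth becomes 0
  Position 4 '(': depth becomes 1
  Position 5 ')': depth becomes 0
  Position 6 '(': depth becomes 1
  Position 7 '(': depth becomes 2
  Position 8 ')': depth becomes 1
  Position 9 ')': depth becomes 0
  Position 10 '(': depth becomes 1
  Position 11 ')': depth becomes 0
  Position 12 '(': depth becomes 1
  Position 13 ')': depth becomes 0
Maximum depth reached: 2

2


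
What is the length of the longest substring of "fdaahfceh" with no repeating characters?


Input: "fdaahfceh"
Sliding window (track last position of each char):
  Position 0 ('f'): window [0,0] length 1 -- new best
  Position 1 ('d'): window [0,1] length 2 -- new best
  Position 2 ('a'): window [0,2] length 3 -- new best
  Position 3 ('a'): repeat (last at 2), move window start to 3
  Position 3 ('a'): window [3,3] length 1
  Position 4 ('h'): window [3,4] length 2
  Position 5 ('f'): window [3,5] length 3
  Position 6 ('c'): window [3,6] length 4 -- new best
  Position 7 ('e'): window [3,7] length 5 -- new best
  Position 8 ('h'): repeat (last at 4), move window start to 5
  Position 8 ('h'): window [5,8] length 4
Longest substring with no repeats: "ahfce" with length 5

5


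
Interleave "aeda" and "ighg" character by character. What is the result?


Interleaving "aeda" and "ighg":
  Position 0: 'a' from first, 'i' from second => "ai"
  Position 1: 'e' from first, 'g' from second => "eg"
  Position 2: 'd' from first, 'h' from second => "dh"
  Position 3: 'a' from first, 'g' from second => "ag"
Result: aiegdhag

aiegdhag


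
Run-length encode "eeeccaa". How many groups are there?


Input: eeeccaa
Scanning for consecutive runs:
  Group 1: 'e' x 3 (positions 0-2)
  Group 2: 'c' x 2 (positions 3-4)
  Group 3: 'a' x 2 (positions 5-6)
Total groups: 3

3


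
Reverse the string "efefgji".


Input: efefgji
Reading characters right to left:
  Position 6: 'i'
  Position 5: 'j'
  Position 4: 'g'
  Position 3: 'f'
  Position 2: 'e'
  Position 1: 'f'
  Position 0: 'e'
Reversed: ijgfefe

ijgfefe


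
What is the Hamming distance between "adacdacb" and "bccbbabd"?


Comparing "adacdacb" and "bccbbabd" position by position:
  Position 0: 'a' vs 'b' => differ
  Position 1: 'd' vs 'c' => differ
  Position 2: 'a' vs 'c' => differ
  Position 3: 'c' vs 'b' => differ
  Position 4: 'd' vs 'b' => differ
  Position 5: 'a' vs 'a' => same
  Position 6: 'c' vs 'b' => differ
  Position 7: 'b' vs 'd' => differ
Total differences (Hamming distance): 7

7


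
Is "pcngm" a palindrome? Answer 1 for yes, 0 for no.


Input: pcngm
Reversed: mgncp
  Compare pos 0 ('p') with pos 4 ('m'): MISMATCH
  Compare pos 1 ('c') with pos 3 ('g'): MISMATCH
Result: not a palindrome

0


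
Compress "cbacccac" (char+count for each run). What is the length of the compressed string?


Input: cbacccac
Runs:
  'c' x 1 => "c1"
  'b' x 1 => "b1"
  'a' x 1 => "a1"
  'c' x 3 => "c3"
  'a' x 1 => "a1"
  'c' x 1 => "c1"
Compressed: "c1b1a1c3a1c1"
Compressed length: 12

12


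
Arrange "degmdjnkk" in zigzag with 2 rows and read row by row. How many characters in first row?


Zigzag "degmdjnkk" into 2 rows:
Placing characters:
  'd' => row 0
  'e' => row 1
  'g' => row 0
  'm' => row 1
  'd' => row 0
  'j' => row 1
  'n' => row 0
  'k' => row 1
  'k' => row 0
Rows:
  Row 0: "dgdnk"
  Row 1: "emjk"
First row length: 5

5


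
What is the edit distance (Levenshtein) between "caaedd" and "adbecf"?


Computing edit distance: "caaedd" -> "adbecf"
DP table:
           a    d    b    e    c    f
      0    1    2    3    4    5    6
  c   1    1    2    3    4    4    5
  a   2    1    2    3    4    5    5
  a   3    2    2    3    4    5    6
  e   4    3    3    3    3    4    5
  d   5    4    3    4    4    4    5
  d   6    5    4    4    5    5    5
Edit distance = dp[6][6] = 5

5


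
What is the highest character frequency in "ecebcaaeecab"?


Input: ecebcaaeecab
Character counts:
  'a': 3
  'b': 2
  'c': 3
  'e': 4
Maximum frequency: 4

4


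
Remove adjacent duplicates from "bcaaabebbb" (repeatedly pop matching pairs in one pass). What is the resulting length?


Input: bcaaabebbb
Stack-based adjacent duplicate removal:
  Read 'b': push. Stack: b
  Read 'c': push. Stack: bc
  Read 'a': push. Stack: bca
  Read 'a': matches stack top 'a' => pop. Stack: bc
  Read 'a': push. Stack: bca
  Read 'b': push. Stack: bcab
  Read 'e': push. Stack: bcabe
  Read 'b': push. Stack: bcabeb
  Read 'b': matches stack top 'b' => pop. Stack: bcabe
  Read 'b': push. Stack: bcabeb
Final stack: "bcabeb" (length 6)

6


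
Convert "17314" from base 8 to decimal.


Input: "17314" in base 8
Positional expansion:
  Digit '1' (value 1) x 8^4 = 4096
  Digit '7' (value 7) x 8^3 = 3584
  Digit '3' (value 3) x 8^2 = 192
  Digit '1' (value 1) x 8^1 = 8
  Digit '4' (value 4) x 8^0 = 4
Sum = 7884

7884


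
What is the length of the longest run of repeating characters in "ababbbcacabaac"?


Input: "ababbbcacabaac"
Scanning for longest run:
  Position 1 ('b'): new char, reset run to 1
  Position 2 ('a'): new char, reset run to 1
  Position 3 ('b'): new char, reset run to 1
  Position 4 ('b'): continues run of 'b', length=2
  Position 5 ('b'): continues run of 'b', length=3
  Position 6 ('c'): new char, reset run to 1
  Position 7 ('a'): new char, reset run to 1
  Position 8 ('c'): new char, reset run to 1
  Position 9 ('a'): new char, reset run to 1
  Position 10 ('b'): new char, reset run to 1
  Position 11 ('a'): new char, reset run to 1
  Position 12 ('a'): continues run of 'a', length=2
  Position 13 ('c'): new char, reset run to 1
Longest run: 'b' with length 3

3


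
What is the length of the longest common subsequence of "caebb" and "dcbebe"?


LCS of "caebb" and "dcbebe"
DP table:
           d    c    b    e    b    e
      0    0    0    0    0    0    0
  c   0    0    1    1    1    1    1
  a   0    0    1    1    1    1    1
  e   0    0    1    1    2    2    2
  b   0    0    1    2    2    3    3
  b   0    0    1    2    2    3    3
LCS length = dp[5][6] = 3

3


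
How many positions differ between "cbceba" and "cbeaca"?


Comparing "cbceba" and "cbeaca" position by position:
  Position 0: 'c' vs 'c' => same
  Position 1: 'b' vs 'b' => same
  Position 2: 'c' vs 'e' => DIFFER
  Position 3: 'e' vs 'a' => DIFFER
  Position 4: 'b' vs 'c' => DIFFER
  Position 5: 'a' vs 'a' => same
Positions that differ: 3

3


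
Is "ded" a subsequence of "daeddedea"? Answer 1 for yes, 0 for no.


Check if "ded" is a subsequence of "daeddedea"
Greedy scan:
  Position 0 ('d'): matches sub[0] = 'd'
  Position 1 ('a'): no match needed
  Position 2 ('e'): matches sub[1] = 'e'
  Position 3 ('d'): matches sub[2] = 'd'
  Position 4 ('d'): no match needed
  Position 5 ('e'): no match needed
  Position 6 ('d'): no match needed
  Position 7 ('e'): no match needed
  Position 8 ('a'): no match needed
All 3 characters matched => is a subsequence

1
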